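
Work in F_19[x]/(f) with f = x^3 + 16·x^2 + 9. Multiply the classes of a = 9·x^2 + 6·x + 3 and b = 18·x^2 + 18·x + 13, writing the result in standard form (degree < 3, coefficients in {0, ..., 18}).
a · b ≡ x^2 + 4·x + 18 (mod f(x))

Multiply as integer polynomials: a · b = 162·x^4 + 270·x^3 + 279·x^2 + 132·x + 39. Reducing coefficients mod 19: a · b ≡ 10·x^4 + 4·x^3 + 13·x^2 + 18·x + 1. Now divide by f(x) = x^3 + 16·x^2 + 9 in F_19[x], eliminating the leading term at each step:
  leading term 10·x^4: subtract (10·x)·f(x) = 10·x^4 + 8·x^3 + 14·x, leaving 15·x^3 + 13·x^2 + 4·x + 1 (coefficients mod 19)
  leading term 15·x^3: subtract (15)·f(x) = 15·x^3 + 12·x^2 + 2, leaving x^2 + 4·x + 18 (coefficients mod 19)
The degree is now < 3, so this is the remainder. Hence a · b ≡ x^2 + 4·x + 18 in F_19[x]/(f).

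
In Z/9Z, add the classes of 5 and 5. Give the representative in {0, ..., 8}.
1

Both summands are already reduced mod 9. 5 + 5 = 10; 10 = 1·9 + 1, so (5 + 5) mod 9 = 1.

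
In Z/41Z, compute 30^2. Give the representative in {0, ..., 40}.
39

Use repeated squaring. Binary(2) = 10. Walk through the bits of the exponent 2 left-to-right: at each bit after the leading one, square the running value, then multiply by 30 if the bit is 1 (always reducing mod 41):
  bit 1 = 1 (leading): start with 30.
  bit 2 = 0: square 30^2 = 900 ≡ 39 (mod 41).
Final value: 30^2 ≡ 39 (mod 41).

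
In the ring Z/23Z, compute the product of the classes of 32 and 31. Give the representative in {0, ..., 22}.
3

Reduce the factors first: 32 ≡ 9, 31 ≡ 8 (mod 23), so 32 · 31 ≡ 9 · 8 (mod 23). 9 · 8 = 72. Dividing by 23: 72 = 3·23 + 3. So (32 · 31) mod 23 = 3.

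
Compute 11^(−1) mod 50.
Apply the extended Euclidean algorithm to (50, 11), tracking rows (r, s, t) with s·50 + t·11 = r. Each division r_prev = q·r_cur + r_new produces the new row as (previous row) − q·(current row):
  row A: (50, 1, 0)   [1·50 + 0·11 = 50]
  row B: (11, 0, 1)   [0·50 + 1·11 = 11]
  50 = 4·11 + 6   → row C = row A − 4·row B = (6, 1, −4)   [check: 1·50 − 4·11 = 6]
  11 = 1·6 + 5   → row D = row B − 1·row C = (5, −1, 5)   [check: −1·50 + 5·11 = 5]
  6 = 1·5 + 1   → row E = row C − 1·row D = (1, 2, −9)   [check: 2·50 − 9·11 = 1]
  5 = 5·1 + 0   → remainder 0, stop. gcd = 1 (last nonzero row E).
The gcd is 1, so 11 is invertible mod 50. The last nonzero row gives 2·50 − 9·11 = 1, so t = −9. So 11^(−1) ≡ −9 ≡ 41 (mod 50). Verify: 11 · 41 = 451 ≡ 1 (mod 50). ✓

Final answer: 11^(−1) ≡ 41 (mod 50)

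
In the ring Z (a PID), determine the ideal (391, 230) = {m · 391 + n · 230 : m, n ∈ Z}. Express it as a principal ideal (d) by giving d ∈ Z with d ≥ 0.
In the PID Z, (a, b) is generated by gcd(a, b). Compute gcd(391, 230) with the extended Euclidean algorithm, tracking rows (r, s, t) with s·391 + t·230 = r:
  row A: (391, 1, 0)   [1·391 + 0·230 = 391]
  row B: (230, 0, 1)   [0·391 + 1·230 = 230]
  391 = 1·230 + 161   → row C = row A − 1·row B = (161, 1, −1)   [check: 1·391 − 1·230 = 161]
  230 = 1·161 + 69   → row D = row B − 1·row C = (69, −1, 2)   [check: −1·391 + 2·230 = 69]
  161 = 2·69 + 23   → row E = row C − 2·row D = (23, 3, −5)   [check: 3·391 − 5·230 = 23]
  69 = 3·23 + 0   → remainder 0, stop. gcd = 23 (last nonzero row E).
So gcd(391, 230) = 23, with Bézout identity 3·391 − 5·230 = 23. Containment (⊇): the Bézout identity exhibits 23 as an element of (391, 230), giving (23) ⊆ (391, 230). Containment (⊆): since 23 | 391 and 23 | 230 (391 = 23·17, 230 = 23·10), every Z-linear combination of 391 and 230 is divisible by 23, so (391, 230) ⊆ (23). Therefore (391, 230) = (23), d = 23.

Final answer: (391, 230) = (23); d = 23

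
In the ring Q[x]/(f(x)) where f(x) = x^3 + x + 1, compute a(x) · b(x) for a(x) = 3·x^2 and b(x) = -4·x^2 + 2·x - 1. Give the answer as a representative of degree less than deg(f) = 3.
a · b ≡ 9·x^2 + 6·x - 6 (mod f(x))

First multiply in Q[x] without reducing: a · b = -12·x^4 + 6·x^3 - 3·x^2. Now divide by f(x) = x^3 + x + 1, eliminating the leading term at each step:
  leading term -12·x^4: subtract (-12·x)·f(x) = -12·x^4 - 12·x^2 - 12·x, leaving 6·x^3 + 9·x^2 + 12·x
  leading term 6·x^3: subtract (6)·f(x) = 6·x^3 + 6·x + 6, leaving 9·x^2 + 6·x - 6
The degree is now < 3, so this is the remainder. Hence a · b ≡ 9·x^2 + 6·x - 6 in Q[x]/(f).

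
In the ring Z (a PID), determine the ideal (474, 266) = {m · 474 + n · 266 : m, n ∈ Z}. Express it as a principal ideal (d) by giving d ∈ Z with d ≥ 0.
In the PID Z, (a, b) is generated by gcd(a, b). Compute gcd(474, 266) with the extended Euclidean algorithm, tracking rows (r, s, t) with s·474 + t·266 = r:
  row A: (474, 1, 0)   [1·474 + 0·266 = 474]
  row B: (266, 0, 1)   [0·474 + 1·266 = 266]
  474 = 1·266 + 208   → row C = row A − 1·row B = (208, 1, −1)   [check: 1·474 − 1·266 = 208]
  266 = 1·208 + 58   → row D = row B − 1·row C = (58, −1, 2)   [check: −1·474 + 2·266 = 58]
  208 = 3·58 + 34   → row E = row C − 3·row D = (34, 4, −7)   [check: 4·474 − 7·266 = 34]
  58 = 1·34 + 24   → row F = row D − 1·row E = (24, −5, 9)   [check: −5·474 + 9·266 = 24]
  34 = 1·24 + 10   → row G = row E − 1·row F = (10, 9, −16)   [check: 9·474 − 16·266 = 10]
  24 = 2·10 + 4   → row H = row F − 2·row G = (4, −23, 41)   [check: −23·474 + 41·266 = 4]
  10 = 2·4 + 2   → row I = row G − 2·row H = (2, 55, −98)   [check: 55·474 − 98·266 = 2]
  4 = 2·2 + 0   → remainder 0, stop. gcd = 2 (last nonzero row I).
So gcd(474, 266) = 2, with Bézout identity 55·474 − 98·266 = 2. Containment (⊇): the Bézout identity exhibits 2 as an element of (474, 266), giving (2) ⊆ (474, 266). Containment (⊆): since 2 | 474 and 2 | 266 (474 = 2·237, 266 = 2·133), every Z-linear combination of 474 and 266 is divisible by 2, so (474, 266) ⊆ (2). Therefore (474, 266) = (2), d = 2.

Final answer: (474, 266) = (2); d = 2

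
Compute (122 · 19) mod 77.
8

Reduce the factors first: 122 ≡ 45 (mod 77), so 122 · 19 ≡ 45 · 19 (mod 77). 45 · 19 = 855. Dividing by 77: 855 = 11·77 + 8. So (122 · 19) mod 77 = 8.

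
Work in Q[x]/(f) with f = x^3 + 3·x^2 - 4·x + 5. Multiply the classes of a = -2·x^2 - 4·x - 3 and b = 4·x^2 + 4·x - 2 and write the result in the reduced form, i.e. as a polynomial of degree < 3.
First multiply in Q[x] without reducing: a · b = -8·x^4 - 24·x^3 - 24·x^2 - 4·x + 6. Now divide by f(x) = x^3 + 3·x^2 - 4·x + 5, eliminating the leading term at each step:
  leading term -8·x^4: subtract (-8·x)·f(x) = -8·x^4 - 24·x^3 + 32·x^2 - 40·x, leaving -56·x^2 + 36·x + 6
The degree is now < 3, so this is the remainder. Hence a · b ≡ -56·x^2 + 36·x + 6 in Q[x]/(f).

Final answer: a · b ≡ -56·x^2 + 36·x + 6 (mod f(x))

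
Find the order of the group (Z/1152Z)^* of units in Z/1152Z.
|(Z/1152Z)^*| = 384

(Z/1152Z)^* consists of the classes a with gcd(a, 1152) = 1, so its order is φ(1152). φ is multiplicative, with φ(p^e) = p^e − p^(e−1). Factorise 1152 = 2^7 · 3^2. Then
  φ(1152) = (2^7 − 2^6) · (3^2 − 3^1) = 64 · 6 = 384.
Thus |(Z/1152Z)^*| = 384.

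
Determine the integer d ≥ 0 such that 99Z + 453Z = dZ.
(99, 453) = (3); d = 3

In the PID Z, (a, b) is generated by gcd(a, b). Compute gcd(453, 99) with the extended Euclidean algorithm, tracking rows (r, s, t) with s·453 + t·99 = r:
  row A: (453, 1, 0)   [1·453 + 0·99 = 453]
  row B: (99, 0, 1)   [0·453 + 1·99 = 99]
  453 = 4·99 + 57   → row C = row A − 4·row B = (57, 1, −4)   [check: 1·453 − 4·99 = 57]
  99 = 1·57 + 42   → row D = row B − 1·row C = (42, −1, 5)   [check: −1·453 + 5·99 = 42]
  57 = 1·42 + 15   → row E = row C − 1·row D = (15, 2, −9)   [check: 2·453 − 9·99 = 15]
  42 = 2·15 + 12   → row F = row D − 2·row E = (12, −5, 23)   [check: −5·453 + 23·99 = 12]
  15 = 1·12 + 3   → row G = row E − 1·row F = (3, 7, −32)   [check: 7·453 − 32·99 = 3]
  12 = 4·3 + 0   → remainder 0, stop. gcd = 3 (last nonzero row G).
So gcd(99, 453) = 3, with Bézout identity 7·453 − 32·99 = 3. Containment (⊇): the Bézout identity exhibits 3 as an element of (99, 453), giving (3) ⊆ (99, 453). Containment (⊆): since 3 | 99 and 3 | 453 (99 = 3·33, 453 = 3·151), every Z-linear combination of 99 and 453 is divisible by 3, so (99, 453) ⊆ (3). Therefore (99, 453) = (3), d = 3.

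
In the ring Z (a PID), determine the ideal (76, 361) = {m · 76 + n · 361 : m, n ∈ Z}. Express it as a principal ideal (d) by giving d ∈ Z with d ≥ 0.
(76, 361) = (19); d = 19

In the PID Z, (a, b) is generated by gcd(a, b). Compute gcd(361, 76) with the extended Euclidean algorithm, tracking rows (r, s, t) with s·361 + t·76 = r:
  row A: (361, 1, 0)   [1·361 + 0·76 = 361]
  row B: (76, 0, 1)   [0·361 + 1·76 = 76]
  361 = 4·76 + 57   → row C = row A − 4·row B = (57, 1, −4)   [check: 1·361 − 4·76 = 57]
  76 = 1·57 + 19   → row D = row B − 1·row C = (19, −1, 5)   [check: −1·361 + 5·76 = 19]
  57 = 3·19 + 0   → remainder 0, stop. gcd = 19 (last nonzero row D).
So gcd(76, 361) = 19, with Bézout identity −1·361 + 5·76 = 19. Containment (⊇): the Bézout identity exhibits 19 as an element of (76, 361), giving (19) ⊆ (76, 361). Containment (⊆): since 19 | 76 and 19 | 361 (76 = 19·4, 361 = 19·19), every Z-linear combination of 76 and 361 is divisible by 19, so (76, 361) ⊆ (19). Therefore (76, 361) = (19), d = 19.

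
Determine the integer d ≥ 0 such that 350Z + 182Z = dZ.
(350, 182) = (14); d = 14

In the PID Z, (a, b) is generated by gcd(a, b). Compute gcd(350, 182) with the extended Euclidean algorithm, tracking rows (r, s, t) with s·350 + t·182 = r:
  row A: (350, 1, 0)   [1·350 + 0·182 = 350]
  row B: (182, 0, 1)   [0·350 + 1·182 = 182]
  350 = 1·182 + 168   → row C = row A − 1·row B = (168, 1, −1)   [check: 1·350 − 1·182 = 168]
  182 = 1·168 + 14   → row D = row B − 1·row C = (14, −1, 2)   [check: −1·350 + 2·182 = 14]
  168 = 12·14 + 0   → remainder 0, stop. gcd = 14 (last nonzero row D).
So gcd(350, 182) = 14, with Bézout identity −1·350 + 2·182 = 14. Containment (⊇): the Bézout identity exhibits 14 as an element of (350, 182), giving (14) ⊆ (350, 182). Containment (⊆): since 14 | 350 and 14 | 182 (350 = 14·25, 182 = 14·13), every Z-linear combination of 350 and 182 is divisible by 14, so (350, 182) ⊆ (14). Therefore (350, 182) = (14), d = 14.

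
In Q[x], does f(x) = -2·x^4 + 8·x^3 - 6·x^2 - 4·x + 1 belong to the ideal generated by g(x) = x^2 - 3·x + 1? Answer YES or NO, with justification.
NO

In Q[x] the ideal (g) consists of all multiples of g, so f ∈ (g) iff g | f, i.e. iff the remainder of f on division by g is 0. Divide f by g (g is monic, so eliminate the leading term of the running remainder at each step):
  leading term -2·x^4: subtract (-2·x^2)·g(x) = -2·x^4 + 6·x^3 - 2·x^2, leaving 2·x^3 - 4·x^2 - 4·x + 1
  leading term 2·x^3: subtract (2·x)·g(x) = 2·x^3 - 6·x^2 + 2·x, leaving 2·x^2 - 6·x + 1
  leading term 2·x^2: subtract (2)·g(x) = 2·x^2 - 6·x + 2, leaving -1
The remainder r(x) = -1 ≠ 0 (and deg r < deg g), so g ∤ f, i.e. f ∉ (g).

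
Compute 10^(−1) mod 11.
10^(−1) ≡ 10 (mod 11)

Apply the extended Euclidean algorithm to (11, 10), tracking rows (r, s, t) with s·11 + t·10 = r. Each division r_prev = q·r_cur + r_new produces the new row as (previous row) − q·(current row):
  row A: (11, 1, 0)   [1·11 + 0·10 = 11]
  row B: (10, 0, 1)   [0·11 + 1·10 = 10]
  11 = 1·10 + 1   → row C = row A − 1·row B = (1, 1, −1)   [check: 1·11 − 1·10 = 1]
  10 = 10·1 + 0   → remainder 0, stop. gcd = 1 (last nonzero row C).
The gcd is 1, so 10 is invertible mod 11. The last nonzero row gives 1·11 − 1·10 = 1, so t = −1. So 10^(−1) ≡ −1 ≡ 10 (mod 11). Verify: 10 · 10 = 100 ≡ 1 (mod 11). ✓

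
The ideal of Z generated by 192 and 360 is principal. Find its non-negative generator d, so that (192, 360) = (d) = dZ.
(192, 360) = (24); d = 24

In the PID Z, (a, b) is generated by gcd(a, b). Compute gcd(360, 192) with the extended Euclidean algorithm, tracking rows (r, s, t) with s·360 + t·192 = r:
  row A: (360, 1, 0)   [1·360 + 0·192 = 360]
  row B: (192, 0, 1)   [0·360 + 1·192 = 192]
  360 = 1·192 + 168   → row C = row A − 1·row B = (168, 1, −1)   [check: 1·360 − 1·192 = 168]
  192 = 1·168 + 24   → row D = row B − 1·row C = (24, −1, 2)   [check: −1·360 + 2·192 = 24]
  168 = 7·24 + 0   → remainder 0, stop. gcd = 24 (last nonzero row D).
So gcd(192, 360) = 24, with Bézout identity −1·360 + 2·192 = 24. Containment (⊇): the Bézout identity exhibits 24 as an element of (192, 360), giving (24) ⊆ (192, 360). Containment (⊆): since 24 | 192 and 24 | 360 (192 = 24·8, 360 = 24·15), every Z-linear combination of 192 and 360 is divisible by 24, so (192, 360) ⊆ (24). Therefore (192, 360) = (24), d = 24.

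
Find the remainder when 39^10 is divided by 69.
Use repeated squaring. Binary(10) = 1010. Walk through the bits of the exponent 10 left-to-right: at each bit after the leading one, square the running value, then multiply by 39 if the bit is 1 (always reducing mod 69):
  bit 1 = 1 (leading): start with 39.
  bit 2 = 0: square 39^2 = 1521 ≡ 3 (mod 69).
  bit 3 = 1: square 3^2 = 9; bit is 1, so multiply 9·39 = 351 ≡ 6 (mod 69).
  bit 4 = 0: square 6^2 = 36 (mod 69).
Final value: 39^10 ≡ 36 (mod 69).

Final answer: 36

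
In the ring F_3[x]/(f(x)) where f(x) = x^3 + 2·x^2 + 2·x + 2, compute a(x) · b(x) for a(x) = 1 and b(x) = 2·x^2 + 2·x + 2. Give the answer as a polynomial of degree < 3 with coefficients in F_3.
a · b ≡ 2·x^2 + 2·x + 2 (mod f(x))

Multiply as integer polynomials: a · b = 2·x^2 + 2·x + 2. Reducing coefficients mod 3: a · b ≡ 2·x^2 + 2·x + 2. This already has degree < 3, so no reduction by f is needed. Hence a · b ≡ 2·x^2 + 2·x + 2 in F_3[x]/(f).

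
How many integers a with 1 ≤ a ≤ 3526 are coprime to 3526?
The number of a ∈ {1, ..., 3526} with gcd(a, 3526) = 1 is by definition Euler's totient φ(3526). φ is multiplicative, with φ(p^e) = p^e − p^(e−1). Factorise 3526 = 2 · 41 · 43. Then
  φ(3526) = (2 − 1) · (41 − 1) · (43 − 1) = 1 · 40 · 42 = 1680.
So there are 1680 such integers.

Final answer: 1680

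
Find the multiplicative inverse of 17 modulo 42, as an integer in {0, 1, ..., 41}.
17^(−1) ≡ 5 (mod 42)

Apply the extended Euclidean algorithm to (42, 17), tracking rows (r, s, t) with s·42 + t·17 = r. Each division r_prev = q·r_cur + r_new produces the new row as (previous row) − q·(current row):
  row A: (42, 1, 0)   [1·42 + 0·17 = 42]
  row B: (17, 0, 1)   [0·42 + 1·17 = 17]
  42 = 2·17 + 8   → row C = row A − 2·row B = (8, 1, −2)   [check: 1·42 − 2·17 = 8]
  17 = 2·8 + 1   → row D = row B − 2·row C = (1, −2, 5)   [check: −2·42 + 5·17 = 1]
  8 = 8·1 + 0   → remainder 0, stop. gcd = 1 (last nonzero row D).
The gcd is 1, so 17 is invertible mod 42. The last nonzero row gives −2·42 + 5·17 = 1, so t = 5. So 17^(−1) ≡ 5 (mod 42). Verify: 17 · 5 = 85 ≡ 1 (mod 42). ✓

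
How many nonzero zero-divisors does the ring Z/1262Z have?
In Z/1262Z each nonzero element is either a unit (gcd with 1262 is 1) or a zero-divisor (gcd > 1). The number of units is φ(1262): factorise 1262 = 2 · 631, so φ(1262) = (2 − 1) · (631 − 1) = 1 · 630 = 630. The nonzero elements number 1262 − 1 = 1261. Hence the nonzero zero-divisors number 1261 − 630 = 631.

Final answer: Z/1262Z has 631 nonzero zero-divisors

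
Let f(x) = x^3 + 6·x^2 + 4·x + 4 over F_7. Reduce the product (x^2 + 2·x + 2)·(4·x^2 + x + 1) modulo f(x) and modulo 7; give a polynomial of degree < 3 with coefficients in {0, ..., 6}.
Multiply as integer polynomials: a · b = 4·x^4 + 9·x^3 + 11·x^2 + 4·x + 2. Reducing coefficients mod 7: a · b ≡ 4·x^4 + 2·x^3 + 4·x^2 + 4·x + 2. Now divide by f(x) = x^3 + 6·x^2 + 4·x + 4 in F_7[x], eliminating the leading term at each step:
  leading term 4·x^4: subtract (4·x)·f(x) = 4·x^4 + 3·x^3 + 2·x^2 + 2·x, leaving 6·x^3 + 2·x^2 + 2·x + 2 (coefficients mod 7)
  leading term 6·x^3: subtract (6)·f(x) = 6·x^3 + x^2 + 3·x + 3, leaving x^2 + 6·x + 6 (coefficients mod 7)
The degree is now < 3, so this is the remainder. Hence a · b ≡ x^2 + 6·x + 6 in F_7[x]/(f).

Final answer: a · b ≡ x^2 + 6·x + 6 (mod f(x))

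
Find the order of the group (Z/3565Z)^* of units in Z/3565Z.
|(Z/3565Z)^*| = 2640

(Z/3565Z)^* consists of the classes a with gcd(a, 3565) = 1, so its order is φ(3565). φ is multiplicative, with φ(p^e) = p^e − p^(e−1). Factorise 3565 = 5 · 23 · 31. Then
  φ(3565) = (5 − 1) · (23 − 1) · (31 − 1) = 4 · 22 · 30 = 2640.
Thus |(Z/3565Z)^*| = 2640.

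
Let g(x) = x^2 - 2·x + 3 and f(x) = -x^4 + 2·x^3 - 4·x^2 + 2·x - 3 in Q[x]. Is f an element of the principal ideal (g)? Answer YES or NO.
YES

In Q[x] the ideal (g) consists of all multiples of g, so f ∈ (g) iff g | f, i.e. iff the remainder of f on division by g is 0. Divide f by g (g is monic, so eliminate the leading term of the running remainder at each step):
  leading term -x^4: subtract (-x^2)·g(x) = -x^4 + 2·x^3 - 3·x^2, leaving -x^2 + 2·x - 3
  leading term -x^2: subtract (-1)·g(x) = -x^2 + 2·x - 3, leaving 0
The remainder is 0, so f(x) = g(x) · h(x) with h(x) = -x^2 - 1. Hence g | f, i.e. f ∈ (g).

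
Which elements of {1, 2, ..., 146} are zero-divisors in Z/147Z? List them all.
An element a ∈ Z/147Z (with a ≠ 0) is a zero-divisor iff gcd(a, 147) > 1 (because a is a unit precisely when gcd(a, n) = 1, and in Z/nZ every nonzero, non-unit element is a zero-divisor). Scan a = 1, ..., 146 and keep those with gcd(a, 147) > 1:
  gcd(3, 147) = 3, gcd(6, 147) = 3, gcd(7, 147) = 7, gcd(9, 147) = 3, gcd(12, 147) = 3, gcd(14, 147) = 7, gcd(15, 147) = 3, gcd(18, 147) = 3, gcd(21, 147) = 21, gcd(24, 147) = 3, gcd(27, 147) = 3, gcd(28, 147) = 7, gcd(30, 147) = 3, gcd(33, 147) = 3, gcd(35, 147) = 7, gcd(36, 147) = 3, gcd(39, 147) = 3, gcd(42, 147) = 21, gcd(45, 147) = 3, gcd(48, 147) = 3, gcd(49, 147) = 49, gcd(51, 147) = 3, gcd(54, 147) = 3, gcd(56, 147) = 7, gcd(57, 147) = 3, gcd(60, 147) = 3, gcd(63, 147) = 21, gcd(66, 147) = 3, gcd(69, 147) = 3, gcd(70, 147) = 7, gcd(72, 147) = 3, gcd(75, 147) = 3, gcd(77, 147) = 7, gcd(78, 147) = 3, gcd(81, 147) = 3, gcd(84, 147) = 21, gcd(87, 147) = 3, gcd(90, 147) = 3, gcd(91, 147) = 7, gcd(93, 147) = 3, gcd(96, 147) = 3, gcd(98, 147) = 49, gcd(99, 147) = 3, gcd(102, 147) = 3, gcd(105, 147) = 21, gcd(108, 147) = 3, gcd(111, 147) = 3, gcd(112, 147) = 7, gcd(114, 147) = 3, gcd(117, 147) = 3, gcd(119, 147) = 7, gcd(120, 147) = 3, gcd(123, 147) = 3, gcd(126, 147) = 21, gcd(129, 147) = 3, gcd(132, 147) = 3, gcd(133, 147) = 7, gcd(135, 147) = 3, gcd(138, 147) = 3, gcd(140, 147) = 7, gcd(141, 147) = 3, gcd(144, 147) = 3.
All other a ∈ {1, ..., 146} have gcd(a, 147) = 1 and are units. So the nonzero zero-divisors are exactly the 62 values of a appearing in this scan.

Final answer: nonzero zero-divisors of Z/147Z = {3, 6, 7, 9, 12, 14, 15, 18, 21, 24, 27, 28, 30, 33, 35, 36, 39, 42, 45, 48, 49, 51, 54, 56, 57, 60, 63, 66, 69, 70, 72, 75, 77, 78, 81, 84, 87, 90, 91, 93, 96, 98, 99, 102, 105, 108, 111, 112, 114, 117, 119, 120, 123, 126, 129, 132, 133, 135, 138, 140, 141, 144}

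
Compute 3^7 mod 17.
Use repeated squaring. Binary(7) = 111. Walk through the bits of the exponent 7 left-to-right: at each bit after the leading one, square the running value, then multiply by 3 if the bit is 1 (always reducing mod 17):
  bit 1 = 1 (leading): start with 3.
  bit 2 = 1: square 3^2 = 9; bit is 1, so multiply 9·3 = 27 ≡ 10 (mod 17).
  bit 3 = 1: square 10^2 = 100 ≡ 15; bit is 1, so multiply 15·3 = 45 ≡ 11 (mod 17).
Final value: 3^7 ≡ 11 (mod 17).

Final answer: 11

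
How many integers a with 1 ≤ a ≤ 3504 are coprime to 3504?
The number of a ∈ {1, ..., 3504} with gcd(a, 3504) = 1 is by definition Euler's totient φ(3504). φ is multiplicative, with φ(p^e) = p^e − p^(e−1). Factorise 3504 = 2^4 · 3 · 73. Then
  φ(3504) = (2^4 − 2^3) · (3 − 1) · (73 − 1) = 8 · 2 · 72 = 1152.
So there are 1152 such integers.

Final answer: 1152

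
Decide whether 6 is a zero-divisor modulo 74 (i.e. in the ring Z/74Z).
gcd(6, 74) = 2 > 1, so 6 is not a unit in Z/74Z. In Z/nZ every nonzero non-unit is a zero-divisor: explicitly, take b = 74/gcd = 37 ≠ 0 (mod 74); then 6·37 = 222 = 3·74, i.e. 6·37 ≡ 0 (mod 74). So 6 is a zero-divisor.

Final answer: YES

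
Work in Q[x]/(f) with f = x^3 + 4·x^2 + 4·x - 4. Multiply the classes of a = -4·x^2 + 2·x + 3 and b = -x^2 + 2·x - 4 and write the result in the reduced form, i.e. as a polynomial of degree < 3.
a · b ≡ 105·x^2 + 118·x - 116 (mod f(x))

First multiply in Q[x] without reducing: a · b = 4·x^4 - 10·x^3 + 17·x^2 - 2·x - 12. Now divide by f(x) = x^3 + 4·x^2 + 4·x - 4, eliminating the leading term at each step:
  leading term 4·x^4: subtract (4·x)·f(x) = 4·x^4 + 16·x^3 + 16·x^2 - 16·x, leaving -26·x^3 + x^2 + 14·x - 12
  leading term -26·x^3: subtract (-26)·f(x) = -26·x^3 - 104·x^2 - 104·x + 104, leaving 105·x^2 + 118·x - 116
The degree is now < 3, so this is the remainder. Hence a · b ≡ 105·x^2 + 118·x - 116 in Q[x]/(f).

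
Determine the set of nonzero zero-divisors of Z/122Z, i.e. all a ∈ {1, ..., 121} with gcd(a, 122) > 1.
nonzero zero-divisors of Z/122Z = {2, 4, 6, 8, 10, 12, 14, 16, 18, 20, 22, 24, 26, 28, 30, 32, 34, 36, 38, 40, 42, 44, 46, 48, 50, 52, 54, 56, 58, 60, 61, 62, 64, 66, 68, 70, 72, 74, 76, 78, 80, 82, 84, 86, 88, 90, 92, 94, 96, 98, 100, 102, 104, 106, 108, 110, 112, 114, 116, 118, 120}

An element a ∈ Z/122Z (with a ≠ 0) is a zero-divisor iff gcd(a, 122) > 1 (because a is a unit precisely when gcd(a, n) = 1, and in Z/nZ every nonzero, non-unit element is a zero-divisor). Scan a = 1, ..., 121 and keep those with gcd(a, 122) > 1:
  gcd(2, 122) = 2, gcd(4, 122) = 2, gcd(6, 122) = 2, gcd(8, 122) = 2, gcd(10, 122) = 2, gcd(12, 122) = 2, gcd(14, 122) = 2, gcd(16, 122) = 2, gcd(18, 122) = 2, gcd(20, 122) = 2, gcd(22, 122) = 2, gcd(24, 122) = 2, gcd(26, 122) = 2, gcd(28, 122) = 2, gcd(30, 122) = 2, gcd(32, 122) = 2, gcd(34, 122) = 2, gcd(36, 122) = 2, gcd(38, 122) = 2, gcd(40, 122) = 2, gcd(42, 122) = 2, gcd(44, 122) = 2, gcd(46, 122) = 2, gcd(48, 122) = 2, gcd(50, 122) = 2, gcd(52, 122) = 2, gcd(54, 122) = 2, gcd(56, 122) = 2, gcd(58, 122) = 2, gcd(60, 122) = 2, gcd(61, 122) = 61, gcd(62, 122) = 2, gcd(64, 122) = 2, gcd(66, 122) = 2, gcd(68, 122) = 2, gcd(70, 122) = 2, gcd(72, 122) = 2, gcd(74, 122) = 2, gcd(76, 122) = 2, gcd(78, 122) = 2, gcd(80, 122) = 2, gcd(82, 122) = 2, gcd(84, 122) = 2, gcd(86, 122) = 2, gcd(88, 122) = 2, gcd(90, 122) = 2, gcd(92, 122) = 2, gcd(94, 122) = 2, gcd(96, 122) = 2, gcd(98, 122) = 2, gcd(100, 122) = 2, gcd(102, 122) = 2, gcd(104, 122) = 2, gcd(106, 122) = 2, gcd(108, 122) = 2, gcd(110, 122) = 2, gcd(112, 122) = 2, gcd(114, 122) = 2, gcd(116, 122) = 2, gcd(118, 122) = 2, gcd(120, 122) = 2.
All other a ∈ {1, ..., 121} have gcd(a, 122) = 1 and are units. So the nonzero zero-divisors are exactly the 61 values of a appearing in this scan.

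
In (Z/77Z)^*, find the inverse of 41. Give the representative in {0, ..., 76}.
Apply the extended Euclidean algorithm to (77, 41), tracking rows (r, s, t) with s·77 + t·41 = r. Each division r_prev = q·r_cur + r_new produces the new row as (previous row) − q·(current row):
  row A: (77, 1, 0)   [1·77 + 0·41 = 77]
  row B: (41, 0, 1)   [0·77 + 1·41 = 41]
  77 = 1·41 + 36   → row C = row A − 1·row B = (36, 1, −1)   [check: 1·77 − 1·41 = 36]
  41 = 1·36 + 5   → row D = row B − 1·row C = (5, −1, 2)   [check: −1·77 + 2·41 = 5]
  36 = 7·5 + 1   → row E = row C − 7·row D = (1, 8, −15)   [check: 8·77 − 15·41 = 1]
  5 = 5·1 + 0   → remainder 0, stop. gcd = 1 (last nonzero row E).
The gcd is 1, so 41 is invertible mod 77. The last nonzero row gives 8·77 − 15·41 = 1, so t = −15. So 41^(−1) ≡ −15 ≡ 62 (mod 77). Verify: 41 · 62 = 2542 ≡ 1 (mod 77). ✓

Final answer: 41^(−1) ≡ 62 (mod 77)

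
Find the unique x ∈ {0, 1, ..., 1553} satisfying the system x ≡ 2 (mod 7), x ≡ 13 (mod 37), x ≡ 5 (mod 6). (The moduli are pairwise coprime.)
The moduli 7, 37, 6 are pairwise coprime, so by the CRT there is a unique solution mod 7·37·6 = 1554.
Solve by successive substitution. Start with x ≡ 2 (mod 7).
  Combine with x ≡ 13 (mod 37): write x = 2 + 7·t and require 2 + 7·t ≡ 13 (mod 37), i.e. 7·t ≡ 13 − 2 ≡ 11 (mod 37). Since 7^(−1) ≡ 16 (mod 37), t ≡ 16·11 ≡ 28 (mod 37). So x ≡ 2 + 7·28 = 198 (mod 259).
  Combine with x ≡ 5 (mod 6): write x = 198 + 259·t and require 198 + 259·t ≡ 5 (mod 6), i.e. 259·t ≡ 5 − 198 ≡ 5 (mod 6). Since 259^(−1) ≡ 1 (mod 6) (259 ≡ 1 (mod 6)), t ≡ 1·5 ≡ 5 (mod 6). So x ≡ 198 + 259·5 = 1493 (mod 1554).
Unique solution in [0, 1554): x = 1493.

Final answer: x ≡ 1493 (mod 1554); the representative in [0, 1554) is 1493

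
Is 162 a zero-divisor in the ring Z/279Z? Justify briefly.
gcd(162, 279) = 9 > 1, so 162 is not a unit in Z/279Z. In Z/nZ every nonzero non-unit is a zero-divisor: explicitly, take b = 279/gcd = 31 ≠ 0 (mod 279); then 162·31 = 5022 = 18·279, i.e. 162·31 ≡ 0 (mod 279). So 162 is a zero-divisor.

Final answer: YES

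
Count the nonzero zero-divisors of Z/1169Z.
In Z/1169Z each nonzero element is either a unit (gcd with 1169 is 1) or a zero-divisor (gcd > 1). The number of units is φ(1169): factorise 1169 = 7 · 167, so φ(1169) = (7 − 1) · (167 − 1) = 6 · 166 = 996. The nonzero elements number 1169 − 1 = 1168. Hence the nonzero zero-divisors number 1168 − 996 = 172.

Final answer: Z/1169Z has 172 nonzero zero-divisors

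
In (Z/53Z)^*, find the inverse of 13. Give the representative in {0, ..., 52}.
13^(−1) ≡ 49 (mod 53)

Apply the extended Euclidean algorithm to (53, 13), tracking rows (r, s, t) with s·53 + t·13 = r. Each division r_prev = q·r_cur + r_new produces the new row as (previous row) − q·(current row):
  row A: (53, 1, 0)   [1·53 + 0·13 = 53]
  row B: (13, 0, 1)   [0·53 + 1·13 = 13]
  53 = 4·13 + 1   → row C = row A − 4·row B = (1, 1, −4)   [check: 1·53 − 4·13 = 1]
  13 = 13·1 + 0   → remainder 0, stop. gcd = 1 (last nonzero row C).
The gcd is 1, so 13 is invertible mod 53. The last nonzero row gives 1·53 − 4·13 = 1, so t = −4. So 13^(−1) ≡ −4 ≡ 49 (mod 53). Verify: 13 · 49 = 637 ≡ 1 (mod 53). ✓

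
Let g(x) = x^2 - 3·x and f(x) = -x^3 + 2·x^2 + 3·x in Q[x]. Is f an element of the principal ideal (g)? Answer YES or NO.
YES

In Q[x] the ideal (g) consists of all multiples of g, so f ∈ (g) iff g | f, i.e. iff the remainder of f on division by g is 0. Divide f by g (g is monic, so eliminate the leading term of the running remainder at each step):
  leading term -x^3: subtract (-x)·g(x) = -x^3 + 3·x^2, leaving -x^2 + 3·x
  leading term -x^2: subtract (-1)·g(x) = -x^2 + 3·x, leaving 0
The remainder is 0, so f(x) = g(x) · h(x) with h(x) = -x - 1. Hence g | f, i.e. f ∈ (g).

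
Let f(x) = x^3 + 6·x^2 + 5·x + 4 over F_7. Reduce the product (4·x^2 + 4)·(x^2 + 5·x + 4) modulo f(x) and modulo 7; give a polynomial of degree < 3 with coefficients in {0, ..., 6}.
Multiply as integer polynomials: a · b = 4·x^4 + 20·x^3 + 20·x^2 + 20·x + 16. Reducing coefficients mod 7: a · b ≡ 4·x^4 + 6·x^3 + 6·x^2 + 6·x + 2. Now divide by f(x) = x^3 + 6·x^2 + 5·x + 4 in F_7[x], eliminating the leading term at each step:
  leading term 4·x^4: subtract (4·x)·f(x) = 4·x^4 + 3·x^3 + 6·x^2 + 2·x, leaving 3·x^3 + 4·x + 2 (coefficients mod 7)
  leading term 3·x^3: subtract (3)·f(x) = 3·x^3 + 4·x^2 + x + 5, leaving 3·x^2 + 3·x + 4 (coefficients mod 7)
The degree is now < 3, so this is the remainder. Hence a · b ≡ 3·x^2 + 3·x + 4 in F_7[x]/(f).

Final answer: a · b ≡ 3·x^2 + 3·x + 4 (mod f(x))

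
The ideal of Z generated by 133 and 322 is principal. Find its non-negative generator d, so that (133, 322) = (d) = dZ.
(133, 322) = (7); d = 7

In the PID Z, (a, b) is generated by gcd(a, b). Compute gcd(322, 133) with the extended Euclidean algorithm, tracking rows (r, s, t) with s·322 + t·133 = r:
  row A: (322, 1, 0)   [1·322 + 0·133 = 322]
  row B: (133, 0, 1)   [0·322 + 1·133 = 133]
  322 = 2·133 + 56   → row C = row A − 2·row B = (56, 1, −2)   [check: 1·322 − 2·133 = 56]
  133 = 2·56 + 21   → row D = row B − 2·row C = (21, −2, 5)   [check: −2·322 + 5·133 = 21]
  56 = 2·21 + 14   → row E = row C − 2·row D = (14, 5, −12)   [check: 5·322 − 12·133 = 14]
  21 = 1·14 + 7   → row F = row D − 1·row E = (7, −7, 17)   [check: −7·322 + 17·133 = 7]
  14 = 2·7 + 0   → remainder 0, stop. gcd = 7 (last nonzero row F).
So gcd(133, 322) = 7, with Bézout identity −7·322 + 17·133 = 7. Containment (⊇): the Bézout identity exhibits 7 as an element of (133, 322), giving (7) ⊆ (133, 322). Containment (⊆): since 7 | 133 and 7 | 322 (133 = 7·19, 322 = 7·46), every Z-linear combination of 133 and 322 is divisible by 7, so (133, 322) ⊆ (7). Therefore (133, 322) = (7), d = 7.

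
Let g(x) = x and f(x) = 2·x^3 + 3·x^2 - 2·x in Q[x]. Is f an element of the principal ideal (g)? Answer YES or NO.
YES

In Q[x] the ideal (g) consists of all multiples of g, so f ∈ (g) iff g | f, i.e. iff the remainder of f on division by g is 0. Divide f by g (g is monic, so eliminate the leading term of the running remainder at each step):
  leading term 2·x^3: subtract (2·x^2)·g(x) = 2·x^3, leaving 3·x^2 - 2·x
  leading term 3·x^2: subtract (3·x)·g(x) = 3·x^2, leaving -2·x
  leading term -2·x: subtract (-2)·g(x) = -2·x, leaving 0
The remainder is 0, so f(x) = g(x) · h(x) with h(x) = 2·x^2 + 3·x - 2. Hence g | f, i.e. f ∈ (g).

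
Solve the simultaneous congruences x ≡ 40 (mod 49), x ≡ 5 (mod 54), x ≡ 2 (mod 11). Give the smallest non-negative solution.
The moduli 49, 54, 11 are pairwise coprime, so by the CRT there is a unique solution mod 49·54·11 = 29106.
Solve by successive substitution. Start with x ≡ 40 (mod 49).
  Combine with x ≡ 5 (mod 54): write x = 40 + 49·t and require 40 + 49·t ≡ 5 (mod 54), i.e. 49·t ≡ 5 − 40 ≡ 19 (mod 54). Since 49^(−1) ≡ 43 (mod 54), t ≡ 43·19 ≡ 7 (mod 54). So x ≡ 40 + 49·7 = 383 (mod 2646).
  Combine with x ≡ 2 (mod 11): write x = 383 + 2646·t and require 383 + 2646·t ≡ 2 (mod 11), i.e. 2646·t ≡ 2 − 383 ≡ 4 (mod 11). Since 2646^(−1) ≡ 2 (mod 11) (2646 ≡ 6 (mod 11)), t ≡ 2·4 ≡ 8 (mod 11). So x ≡ 383 + 2646·8 = 21551 (mod 29106).
Unique solution in [0, 29106): x = 21551.

Final answer: x ≡ 21551 (mod 29106); the representative in [0, 29106) is 21551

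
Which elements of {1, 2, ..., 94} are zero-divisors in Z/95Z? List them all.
An element a ∈ Z/95Z (with a ≠ 0) is a zero-divisor iff gcd(a, 95) > 1 (because a is a unit precisely when gcd(a, n) = 1, and in Z/nZ every nonzero, non-unit element is a zero-divisor). Scan a = 1, ..., 94 and keep those with gcd(a, 95) > 1:
  gcd(5, 95) = 5, gcd(10, 95) = 5, gcd(15, 95) = 5, gcd(19, 95) = 19, gcd(20, 95) = 5, gcd(25, 95) = 5, gcd(30, 95) = 5, gcd(35, 95) = 5, gcd(38, 95) = 19, gcd(40, 95) = 5, gcd(45, 95) = 5, gcd(50, 95) = 5, gcd(55, 95) = 5, gcd(57, 95) = 19, gcd(60, 95) = 5, gcd(65, 95) = 5, gcd(70, 95) = 5, gcd(75, 95) = 5, gcd(76, 95) = 19, gcd(80, 95) = 5, gcd(85, 95) = 5, gcd(90, 95) = 5.
All other a ∈ {1, ..., 94} have gcd(a, 95) = 1 and are units. So the nonzero zero-divisors are exactly the 22 values of a appearing in this scan.

Final answer: nonzero zero-divisors of Z/95Z = {5, 10, 15, 19, 20, 25, 30, 35, 38, 40, 45, 50, 55, 57, 60, 65, 70, 75, 76, 80, 85, 90}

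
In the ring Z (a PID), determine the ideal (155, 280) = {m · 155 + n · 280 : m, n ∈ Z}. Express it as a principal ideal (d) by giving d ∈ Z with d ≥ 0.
(155, 280) = (5); d = 5

In the PID Z, (a, b) is generated by gcd(a, b). Compute gcd(280, 155) with the extended Euclidean algorithm, tracking rows (r, s, t) with s·280 + t·155 = r:
  row A: (280, 1, 0)   [1·280 + 0·155 = 280]
  row B: (155, 0, 1)   [0·280 + 1·155 = 155]
  280 = 1·155 + 125   → row C = row A − 1·row B = (125, 1, −1)   [check: 1·280 − 1·155 = 125]
  155 = 1·125 + 30   → row D = row B − 1·row C = (30, −1, 2)   [check: −1·280 + 2·155 = 30]
  125 = 4·30 + 5   → row E = row C − 4·row D = (5, 5, −9)   [check: 5·280 − 9·155 = 5]
  30 = 6·5 + 0   → remainder 0, stop. gcd = 5 (last nonzero row E).
So gcd(155, 280) = 5, with Bézout identity 5·280 − 9·155 = 5. Containment (⊇): the Bézout identity exhibits 5 as an element of (155, 280), giving (5) ⊆ (155, 280). Containment (⊆): since 5 | 155 and 5 | 280 (155 = 5·31, 280 = 5·56), every Z-linear combination of 155 and 280 is divisible by 5, so (155, 280) ⊆ (5). Therefore (155, 280) = (5), d = 5.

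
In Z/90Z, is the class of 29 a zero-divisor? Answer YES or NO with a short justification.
NO

gcd(29, 90) = 1, so 29 is a unit in Z/90Z (it has a multiplicative inverse). A unit cannot be a zero-divisor: if 29·b ≡ 0 then multiplying both sides by 29^(−1) gives b ≡ 0. So 29 is not a zero-divisor.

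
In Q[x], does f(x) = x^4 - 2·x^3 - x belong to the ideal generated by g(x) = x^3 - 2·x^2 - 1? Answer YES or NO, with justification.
In Q[x] the ideal (g) consists of all multiples of g, so f ∈ (g) iff g | f, i.e. iff the remainder of f on division by g is 0. Divide f by g (g is monic, so eliminate the leading term of the running remainder at each step):
  leading term x^4: subtract (x)·g(x) = x^4 - 2·x^3 - x, leaving 0
The remainder is 0, so f(x) = g(x) · h(x) with h(x) = x. Hence g | f, i.e. f ∈ (g).

Final answer: YES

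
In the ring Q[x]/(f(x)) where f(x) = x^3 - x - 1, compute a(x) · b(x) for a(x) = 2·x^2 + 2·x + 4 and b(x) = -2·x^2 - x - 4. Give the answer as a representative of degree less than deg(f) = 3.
a · b ≡ -22·x^2 - 22·x - 22 (mod f(x))

First multiply in Q[x] without reducing: a · b = -4·x^4 - 6·x^3 - 18·x^2 - 12·x - 16. Now divide by f(x) = x^3 - x - 1, eliminating the leading term at each step:
  leading term -4·x^4: subtract (-4·x)·f(x) = -4·x^4 + 4·x^2 + 4·x, leaving -6·x^3 - 22·x^2 - 16·x - 16
  leading term -6·x^3: subtract (-6)·f(x) = -6·x^3 + 6·x + 6, leaving -22·x^2 - 22·x - 22
The degree is now < 3, so this is the remainder. Hence a · b ≡ -22·x^2 - 22·x - 22 in Q[x]/(f).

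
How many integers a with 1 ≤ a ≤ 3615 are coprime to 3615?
The number of a ∈ {1, ..., 3615} with gcd(a, 3615) = 1 is by definition Euler's totient φ(3615). φ is multiplicative, with φ(p^e) = p^e − p^(e−1). Factorise 3615 = 3 · 5 · 241. Then
  φ(3615) = (3 − 1) · (5 − 1) · (241 − 1) = 2 · 4 · 240 = 1920.
So there are 1920 such integers.

Final answer: 1920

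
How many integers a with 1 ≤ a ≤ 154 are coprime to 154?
The number of a ∈ {1, ..., 154} with gcd(a, 154) = 1 is by definition Euler's totient φ(154). φ is multiplicative, with φ(p^e) = p^e − p^(e−1). Factorise 154 = 2 · 7 · 11. Then
  φ(154) = (2 − 1) · (7 − 1) · (11 − 1) = 1 · 6 · 10 = 60.
So there are 60 such integers.

Final answer: 60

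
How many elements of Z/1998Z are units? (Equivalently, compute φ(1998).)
Z/1998Z has φ(1998) = 648 units

An element a ∈ Z/1998Z is a unit iff gcd(a, 1998) = 1, so the number of units is φ(1998). φ is multiplicative, with φ(p^e) = p^e − p^(e−1). Factorise 1998 = 2 · 3^3 · 37. Then
  φ(1998) = (2 − 1) · (3^3 − 3^2) · (37 − 1) = 1 · 18 · 36 = 648.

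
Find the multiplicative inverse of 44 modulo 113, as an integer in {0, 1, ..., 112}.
Apply the extended Euclidean algorithm to (113, 44), tracking rows (r, s, t) with s·113 + t·44 = r. Each division r_prev = q·r_cur + r_new produces the new row as (previous row) − q·(current row):
  row A: (113, 1, 0)   [1·113 + 0·44 = 113]
  row B: (44, 0, 1)   [0·113 + 1·44 = 44]
  113 = 2·44 + 25   → row C = row A − 2·row B = (25, 1, −2)   [check: 1·113 − 2·44 = 25]
  44 = 1·25 + 19   → row D = row B − 1·row C = (19, −1, 3)   [check: −1·113 + 3·44 = 19]
  25 = 1·19 + 6   → row E = row C − 1·row D = (6, 2, −5)   [check: 2·113 − 5·44 = 6]
  19 = 3·6 + 1   → row F = row D − 3·row E = (1, −7, 18)   [check: −7·113 + 18·44 = 1]
  6 = 6·1 + 0   → remainder 0, stop. gcd = 1 (last nonzero row F).
The gcd is 1, so 44 is invertible mod 113. The last nonzero row gives −7·113 + 18·44 = 1, so t = 18. So 44^(−1) ≡ 18 (mod 113). Verify: 44 · 18 = 792 ≡ 1 (mod 113). ✓

Final answer: 44^(−1) ≡ 18 (mod 113)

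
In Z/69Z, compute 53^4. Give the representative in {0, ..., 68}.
Use repeated squaring. Binary(4) = 100. Walk through the bits of the exponent 4 left-to-right: at each bit after the leading one, square the running value, then multiply by 53 if the bit is 1 (always reducing mod 69):
  bit 1 = 1 (leading): start with 53.
  bit 2 = 0: square 53^2 = 2809 ≡ 49 (mod 69).
  bit 3 = 0: square 49^2 = 2401 ≡ 55 (mod 69).
Final value: 53^4 ≡ 55 (mod 69).

Final answer: 55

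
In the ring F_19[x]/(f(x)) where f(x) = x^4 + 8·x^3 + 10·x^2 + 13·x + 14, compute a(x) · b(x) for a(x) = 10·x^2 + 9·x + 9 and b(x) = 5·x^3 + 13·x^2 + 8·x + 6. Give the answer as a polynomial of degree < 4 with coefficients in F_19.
a · b ≡ 3·x^3 + 6·x^2 + 14·x + 12 (mod f(x))

Multiply as integer polynomials: a · b = 50·x^5 + 175·x^4 + 242·x^3 + 249·x^2 + 126·x + 54. Reducing coefficients mod 19: a · b ≡ 12·x^5 + 4·x^4 + 14·x^3 + 2·x^2 + 12·x + 16. Now divide by f(x) = x^4 + 8·x^3 + 10·x^2 + 13·x + 14 in F_19[x], eliminating the leading term at each step:
  leading term 12·x^5: subtract (12·x)·f(x) = 12·x^5 + x^4 + 6·x^3 + 4·x^2 + 16·x, leaving 3·x^4 + 8·x^3 + 17·x^2 + 15·x + 16 (coefficients mod 19)
  leading term 3·x^4: subtract (3)·f(x) = 3·x^4 + 5·x^3 + 11·x^2 + x + 4, leaving 3·x^3 + 6·x^2 + 14·x + 12 (coefficients mod 19)
The degree is now < 4, so this is the remainder. Hence a · b ≡ 3·x^3 + 6·x^2 + 14·x + 12 in F_19[x]/(f).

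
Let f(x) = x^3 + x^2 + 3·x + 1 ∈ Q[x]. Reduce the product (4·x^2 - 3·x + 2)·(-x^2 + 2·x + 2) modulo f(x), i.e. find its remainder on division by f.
First multiply in Q[x] without reducing: a · b = -4·x^4 + 11·x^3 - 2·x + 4. Now divide by f(x) = x^3 + x^2 + 3·x + 1, eliminating the leading term at each step:
  leading term -4·x^4: subtract (-4·x)·f(x) = -4·x^4 - 4·x^3 - 12·x^2 - 4·x, leaving 15·x^3 + 12·x^2 + 2·x + 4
  leading term 15·x^3: subtract (15)·f(x) = 15·x^3 + 15·x^2 + 45·x + 15, leaving -3·x^2 - 43·x - 11
The degree is now < 3, so this is the remainder. Hence a · b ≡ -3·x^2 - 43·x - 11 in Q[x]/(f).

Final answer: a · b ≡ -3·x^2 - 43·x - 11 (mod f(x))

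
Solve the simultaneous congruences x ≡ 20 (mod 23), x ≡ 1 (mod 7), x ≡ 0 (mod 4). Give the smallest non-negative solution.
The moduli 23, 7, 4 are pairwise coprime, so by the CRT there is a unique solution mod 23·7·4 = 644.
Solve by successive substitution. Start with x ≡ 20 (mod 23).
  Combine with x ≡ 1 (mod 7): write x = 20 + 23·t and require 20 + 23·t ≡ 1 (mod 7), i.e. 23·t ≡ 1 − 20 ≡ 2 (mod 7). Since 23^(−1) ≡ 4 (mod 7) (23 ≡ 2 (mod 7)), t ≡ 4·2 ≡ 1 (mod 7). So x ≡ 20 + 23·1 = 43 (mod 161).
  Combine with x ≡ 0 (mod 4): write x = 43 + 161·t and require 43 + 161·t ≡ 0 (mod 4), i.e. 161·t ≡ 0 − 43 ≡ 1 (mod 4). Since 161^(−1) ≡ 1 (mod 4) (161 ≡ 1 (mod 4)), t ≡ 1·1 ≡ 1 (mod 4). So x ≡ 43 + 161·1 = 204 (mod 644).
Unique solution in [0, 644): x = 204.

Final answer: x ≡ 204 (mod 644); the representative in [0, 644) is 204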